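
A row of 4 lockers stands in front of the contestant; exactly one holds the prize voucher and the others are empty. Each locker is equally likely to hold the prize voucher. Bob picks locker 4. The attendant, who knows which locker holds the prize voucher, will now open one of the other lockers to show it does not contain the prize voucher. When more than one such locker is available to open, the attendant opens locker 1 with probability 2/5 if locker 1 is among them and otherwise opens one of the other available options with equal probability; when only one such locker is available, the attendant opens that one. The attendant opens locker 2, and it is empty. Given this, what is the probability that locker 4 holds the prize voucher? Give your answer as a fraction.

3/14

Apply Bayes' rule, conditioning on where the prize voucher actually is.
If it is in locker 1 (prior 1/4): locker 1 holds the prize so is unavailable; the attendant chooses uniformly among the 2 others, probability 1/2; weight (1/4)·(1/2) = 1/8.
If it is in locker 2 (prior 1/4): the attendant opened locker 2, so this case is ruled out; weight (1/4)·0 = 0.
If it is in locker 3 (prior 1/4): locker 1 is available but not opened, probability 3/5; weight (1/4)·(3/5) = 3/20.
If it is in locker 4 (prior 1/4): locker 1 is available but not opened; locker 2 gets probability (1 − 2/5)/2 = 3/10; weight (1/4)·(3/10) = 3/40.
The weights sum to 7/20.
So P(the prize voucher in locker 4 | the attendant opened locker 2) = (3/40) / (7/20) = 3/14.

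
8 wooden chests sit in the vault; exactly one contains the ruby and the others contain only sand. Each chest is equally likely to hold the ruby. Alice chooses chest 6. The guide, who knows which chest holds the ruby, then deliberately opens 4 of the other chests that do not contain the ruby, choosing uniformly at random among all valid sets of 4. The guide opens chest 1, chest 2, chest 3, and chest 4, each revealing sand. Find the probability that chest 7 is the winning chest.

Condition on the true location of the ruby.
If it is in any of chests 1, 2, 3, and 4 (prior 1/8 each): that chest was opened and seen not to hold the prize — ruled out; weight (1/8)·0 = 0 each.
If it is in any of chests 5, 7, and 8 (prior 1/8 each): the guide has 15 equally likely choices, so probability 1/15; weight (1/8)·(1/15) = 1/120 each.
If it is in chest 6 (prior 1/8): the guide has 35 equally likely choices, so probability 1/35; weight (1/8)·(1/35) = 1/280.
The weights sum to 1/35.
So P(the ruby in chest 7 | the guide opened chest 1, chest 2, chest 3, and chest 4) = (1/120) / (1/35) = 7/24.

7/24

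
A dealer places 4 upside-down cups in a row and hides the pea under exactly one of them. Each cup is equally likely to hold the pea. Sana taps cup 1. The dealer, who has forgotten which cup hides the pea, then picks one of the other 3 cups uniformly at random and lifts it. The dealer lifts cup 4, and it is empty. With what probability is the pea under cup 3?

1/3

Apply Bayes' rule, conditioning on where the pea actually is.
If it is under any of cups 1, 2, and 3 (prior 1/4 each): the dealer picks cup 4 with probability 1/3 regardless, and it is not the prize; weight (1/4)·(1/3) = 1/12 each.
If it is under cup 4 (prior 1/4): the dealer opened cup 4, so this case is ruled out; weight (1/4)·0 = 0.
The weights sum to 1/4.
So P(the pea under cup 3 | the dealer opened cup 4) = (1/12) / (1/4) = 1/3.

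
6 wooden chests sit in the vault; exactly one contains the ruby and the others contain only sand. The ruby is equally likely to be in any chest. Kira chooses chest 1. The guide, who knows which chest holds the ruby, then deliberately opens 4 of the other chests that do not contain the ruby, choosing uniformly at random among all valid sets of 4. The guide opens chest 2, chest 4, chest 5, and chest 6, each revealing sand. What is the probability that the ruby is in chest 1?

Consider each possible location of the ruby in turn.
If it is in chest 1 (prior 1/6): the guide has 5 equally likely choices, so probability 1/5; weight (1/6)·(1/5) = 1/30.
If it is in any of chests 2, 4, 5, and 6 (prior 1/6 each): that chest was opened and seen not to hold the prize — ruled out; weight (1/6)·0 = 0 each.
If it is in chest 3 (prior 1/6): the guide has no choice, probability 1; weight (1/6)·1 = 1/6.
The weights sum to 1/5.
So P(the ruby in chest 1 | the guide opened chest 2, chest 4, chest 5, and chest 6) = (1/30) / (1/5) = 1/6.

1/6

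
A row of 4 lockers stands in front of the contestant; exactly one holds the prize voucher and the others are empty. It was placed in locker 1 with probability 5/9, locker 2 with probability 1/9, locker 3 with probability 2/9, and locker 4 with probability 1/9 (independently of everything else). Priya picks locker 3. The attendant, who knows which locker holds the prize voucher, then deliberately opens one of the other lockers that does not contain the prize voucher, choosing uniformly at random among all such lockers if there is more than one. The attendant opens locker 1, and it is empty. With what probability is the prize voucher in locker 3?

Condition on the true location of the prize voucher.
If it is in locker 1 (prior 5/9): the attendant opened locker 1, so this case is ruled out; weight (5/9)·0 = 0.
If it is in either of lockers 2 and 4 (prior 1/9 each): the attendant has 2 equally likely choices, so probability 1/2; weight (1/9)·(1/2) = 1/18 each.
If it is in locker 3 (prior 2/9): the attendant has 3 equally likely choices, so probability 1/3; weight (2/9)·(1/3) = 2/27.
The weights sum to 5/27.
So P(the prize voucher in locker 3 | the attendant opened locker 1) = (2/27) / (5/27) = 2/5.

2/5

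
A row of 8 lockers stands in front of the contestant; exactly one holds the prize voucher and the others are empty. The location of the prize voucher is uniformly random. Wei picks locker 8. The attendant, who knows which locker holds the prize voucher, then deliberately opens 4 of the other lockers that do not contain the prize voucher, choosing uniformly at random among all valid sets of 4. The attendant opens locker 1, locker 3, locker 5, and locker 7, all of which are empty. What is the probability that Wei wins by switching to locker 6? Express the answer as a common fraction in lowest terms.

7/24

Consider each possible location of the prize voucher in turn.
If it is in any of lockers 1, 3, 5, and 7 (prior 1/8 each): that locker was opened and seen not to hold the prize — ruled out; weight (1/8)·0 = 0 each.
If it is in any of lockers 2, 4, and 6 (prior 1/8 each): the attendant has 15 equally likely choices, so probability 1/15; weight (1/8)·(1/15) = 1/120 each.
If it is in locker 8 (prior 1/8): the attendant has 35 equally likely choices, so probability 1/35; weight (1/8)·(1/35) = 1/280.
The weights sum to 1/35.
So P(the prize voucher in locker 6 | the attendant opened locker 1, locker 3, locker 5, and locker 7) = (1/120) / (1/35) = 7/24.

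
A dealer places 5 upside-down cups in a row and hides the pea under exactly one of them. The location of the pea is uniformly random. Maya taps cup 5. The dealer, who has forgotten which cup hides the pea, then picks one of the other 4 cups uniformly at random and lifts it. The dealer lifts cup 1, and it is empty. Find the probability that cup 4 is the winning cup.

Because the dealer chose which cup to lift without knowing where the pea is, the choice is independent of the prize location. Learning that cup 1 does not hold the pea simply rules out that one location and leaves the remaining 4 cups still equally likely by symmetry.
So P(the pea under cup 4) = 1/4.

1/4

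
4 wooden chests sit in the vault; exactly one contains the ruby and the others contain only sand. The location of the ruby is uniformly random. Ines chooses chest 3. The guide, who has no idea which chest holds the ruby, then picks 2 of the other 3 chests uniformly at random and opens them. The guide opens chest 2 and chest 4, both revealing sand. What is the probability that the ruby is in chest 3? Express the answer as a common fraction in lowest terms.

1/2

Consider each possible location of the ruby in turn.
If it is in either of chests 1 and 3 (prior 1/4 each): the guide picks exactly this set with probability 1/3 regardless, and none is the prize; weight (1/4)·(1/3) = 1/12 each.
If it is in either of chests 2 and 4 (prior 1/4 each): that chest was opened and seen not to hold the prize — ruled out; weight (1/4)·0 = 0 each.
The weights sum to 1/6.
So P(the ruby in chest 3 | the guide opened chest 2 and chest 4) = (1/12) / (1/6) = 1/2.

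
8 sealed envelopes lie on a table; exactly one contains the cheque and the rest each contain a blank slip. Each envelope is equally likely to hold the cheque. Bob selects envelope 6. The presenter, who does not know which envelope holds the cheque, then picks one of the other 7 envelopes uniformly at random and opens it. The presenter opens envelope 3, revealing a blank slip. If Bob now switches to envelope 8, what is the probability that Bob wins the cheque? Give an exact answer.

1/7

Consider each possible location of the cheque in turn.
If it is in any of envelopes 1, 2, 4, 5, 6, 7, and 8 (prior 1/8 each): the presenter picks envelope 3 with probability 1/7 regardless, and it is not the prize; weight (1/8)·(1/7) = 1/56 each.
If it is in envelope 3 (prior 1/8): the presenter opened envelope 3, so this case is ruled out; weight (1/8)·0 = 0.
The weights sum to 1/8.
So P(the cheque in envelope 8 | the presenter opened envelope 3) = (1/56) / (1/8) = 1/7.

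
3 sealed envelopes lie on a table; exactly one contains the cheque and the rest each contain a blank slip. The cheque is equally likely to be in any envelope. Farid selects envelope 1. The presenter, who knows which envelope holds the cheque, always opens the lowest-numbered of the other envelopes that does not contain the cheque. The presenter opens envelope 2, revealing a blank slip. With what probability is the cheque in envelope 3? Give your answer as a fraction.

1/2

Consider each possible location of the cheque in turn.
If it is in either of envelopes 1 and 3 (prior 1/3 each): envelope 2 is the lowest-numbered option available, probability 1; weight (1/3)·1 = 1/3 each.
If it is in envelope 2 (prior 1/3): the presenter opened envelope 2, so this case is ruled out; weight (1/3)·0 = 0.
The weights sum to 2/3.
So P(the cheque in envelope 3 | the presenter opened envelope 2) = (1/3) / (2/3) = 1/2.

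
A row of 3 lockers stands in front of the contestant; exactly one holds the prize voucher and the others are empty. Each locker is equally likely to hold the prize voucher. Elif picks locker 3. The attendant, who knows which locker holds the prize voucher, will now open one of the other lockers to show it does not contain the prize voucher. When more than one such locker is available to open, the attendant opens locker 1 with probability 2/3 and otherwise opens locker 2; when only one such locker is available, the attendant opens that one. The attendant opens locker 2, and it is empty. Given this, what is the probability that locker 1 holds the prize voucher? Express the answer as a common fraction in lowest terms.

3/4

Apply Bayes' rule, conditioning on where the prize voucher actually is.
If it is in locker 1 (prior 1/3): only locker 2 is available, probability 1; weight (1/3)·1 = 1/3.
If it is in locker 2 (prior 1/3): the attendant opened locker 2, so this case is ruled out; weight (1/3)·0 = 0.
If it is in locker 3 (prior 1/3): locker 1 is available but not opened, probability 1/3; weight (1/3)·(1/3) = 1/9.
The weights sum to 4/9.
So P(the prize voucher in locker 1 | the attendant opened locker 2) = (1/3) / (4/9) = 3/4.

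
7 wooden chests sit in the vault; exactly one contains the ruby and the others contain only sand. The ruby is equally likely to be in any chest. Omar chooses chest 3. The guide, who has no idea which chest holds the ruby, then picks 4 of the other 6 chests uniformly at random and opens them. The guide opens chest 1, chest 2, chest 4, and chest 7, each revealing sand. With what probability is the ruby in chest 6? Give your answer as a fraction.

1/3

Consider each possible location of the ruby in turn.
If it is in any of chests 1, 2, 4, and 7 (prior 1/7 each): that chest was opened and seen not to hold the prize — ruled out; weight (1/7)·0 = 0 each.
If it is in any of chests 3, 5, and 6 (prior 1/7 each): the guide picks exactly this set with probability 1/15 regardless, and none is the prize; weight (1/7)·(1/15) = 1/105 each.
The weights sum to 1/35.
So P(the ruby in chest 6 | the guide opened chest 1, chest 2, chest 4, and chest 7) = (1/105) / (1/35) = 1/3.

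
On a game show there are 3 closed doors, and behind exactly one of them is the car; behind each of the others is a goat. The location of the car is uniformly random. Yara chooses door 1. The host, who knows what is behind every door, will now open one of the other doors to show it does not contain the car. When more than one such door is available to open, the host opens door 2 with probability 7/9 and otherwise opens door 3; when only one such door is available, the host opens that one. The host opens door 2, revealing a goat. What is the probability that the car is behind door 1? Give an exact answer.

Apply Bayes' rule, conditioning on where the car actually is.
If it is behind door 1 (prior 1/3): door 2 is available, opened with probability 7/9; weight (1/3)·(7/9) = 7/27.
If it is behind door 2 (prior 1/3): the host opened door 2, so this case is ruled out; weight (1/3)·0 = 0.
If it is behind door 3 (prior 1/3): only door 2 is available, probability 1; weight (1/3)·1 = 1/3.
The weights sum to 16/27.
So P(the car behind door 1 | the host opened door 2) = (7/27) / (16/27) = 7/16.

7/16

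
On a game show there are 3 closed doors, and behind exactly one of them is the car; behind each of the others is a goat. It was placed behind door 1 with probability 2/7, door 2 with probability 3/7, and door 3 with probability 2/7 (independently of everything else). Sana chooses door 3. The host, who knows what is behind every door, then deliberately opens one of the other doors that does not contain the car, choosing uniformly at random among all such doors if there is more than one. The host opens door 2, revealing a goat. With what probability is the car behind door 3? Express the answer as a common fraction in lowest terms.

1/3

Condition on the true location of the car.
If it is behind door 1 (prior 2/7): the host has no choice, probability 1; weight (2/7)·1 = 2/7.
If it is behind door 2 (prior 3/7): the host opened door 2, so this case is ruled out; weight (3/7)·0 = 0.
If it is behind door 3 (prior 2/7): the host has 2 equally likely choices, so probability 1/2; weight (2/7)·(1/2) = 1/7.
The weights sum to 3/7.
So P(the car behind door 3 | the host opened door 2) = (1/7) / (3/7) = 1/3.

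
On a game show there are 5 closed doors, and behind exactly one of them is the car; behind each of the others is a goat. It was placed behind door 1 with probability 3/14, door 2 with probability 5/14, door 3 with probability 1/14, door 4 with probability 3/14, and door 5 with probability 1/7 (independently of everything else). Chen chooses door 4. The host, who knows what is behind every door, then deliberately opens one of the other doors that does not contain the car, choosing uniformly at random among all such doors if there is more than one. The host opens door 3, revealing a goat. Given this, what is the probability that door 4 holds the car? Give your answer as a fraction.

9/49

Apply Bayes' rule, conditioning on where the car actually is.
If it is behind door 1 (prior 3/14): the host has 3 equally likely choices, so probability 1/3; weight (3/14)·(1/3) = 1/14.
If it is behind door 2 (prior 5/14): the host has 3 equally likely choices, so probability 1/3; weight (5/14)·(1/3) = 5/42.
If it is behind door 3 (prior 1/14): the host opened door 3, so this case is ruled out; weight (1/14)·0 = 0.
If it is behind door 4 (prior 3/14): the host has 4 equally likely choices, so probability 1/4; weight (3/14)·(1/4) = 3/56.
If it is behind door 5 (prior 1/7): the host has 3 equally likely choices, so probability 1/3; weight (1/7)·(1/3) = 1/21.
The weights sum to 7/24.
So P(the car behind door 4 | the host opened door 3) = (3/56) / (7/24) = 9/49.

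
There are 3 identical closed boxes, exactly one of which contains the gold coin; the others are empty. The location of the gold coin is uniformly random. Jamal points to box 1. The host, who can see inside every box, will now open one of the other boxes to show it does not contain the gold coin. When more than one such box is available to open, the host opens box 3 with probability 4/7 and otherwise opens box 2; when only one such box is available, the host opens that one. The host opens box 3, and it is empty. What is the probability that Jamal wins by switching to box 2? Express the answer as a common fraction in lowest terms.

Apply Bayes' rule, conditioning on where the gold coin actually is.
If it is in box 1 (prior 1/3): box 3 is available, opened with probability 4/7; weight (1/3)·(4/7) = 4/21.
If it is in box 2 (prior 1/3): only box 3 is available, probability 1; weight (1/3)·1 = 1/3.
If it is in box 3 (prior 1/3): the host opened box 3, so this case is ruled out; weight (1/3)·0 = 0.
The weights sum to 11/21.
So P(the gold coin in box 2 | the host opened box 3) = (1/3) / (11/21) = 7/11.

7/11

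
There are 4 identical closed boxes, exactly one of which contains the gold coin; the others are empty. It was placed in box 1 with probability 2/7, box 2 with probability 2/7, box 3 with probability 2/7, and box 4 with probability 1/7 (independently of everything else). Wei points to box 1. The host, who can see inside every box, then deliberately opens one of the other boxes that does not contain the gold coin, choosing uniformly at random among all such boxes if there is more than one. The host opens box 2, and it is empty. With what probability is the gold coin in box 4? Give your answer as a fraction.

3/13

Apply Bayes' rule, conditioning on where the gold coin actually is.
If it is in box 1 (prior 2/7): the host has 3 equally likely choices, so probability 1/3; weight (2/7)·(1/3) = 2/21.
If it is in box 2 (prior 2/7): the host opened box 2, so this case is ruled out; weight (2/7)·0 = 0.
If it is in box 3 (prior 2/7): the host has 2 equally likely choices, so probability 1/2; weight (2/7)·(1/2) = 1/7.
If it is in box 4 (prior 1/7): the host has 2 equally likely choices, so probability 1/2; weight (1/7)·(1/2) = 1/14.
The weights sum to 13/42.
So P(the gold coin in box 4 | the host opened box 2) = (1/14) / (13/42) = 3/13.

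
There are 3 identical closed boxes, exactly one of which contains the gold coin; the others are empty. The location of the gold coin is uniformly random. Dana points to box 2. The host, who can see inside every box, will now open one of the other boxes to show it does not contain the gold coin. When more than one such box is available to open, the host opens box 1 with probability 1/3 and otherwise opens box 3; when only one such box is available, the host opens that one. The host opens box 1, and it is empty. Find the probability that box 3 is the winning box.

3/4

Consider each possible location of the gold coin in turn.
If it is in box 1 (prior 1/3): the host opened box 1, so this case is ruled out; weight (1/3)·0 = 0.
If it is in box 2 (prior 1/3): box 1 is available, opened with probability 1/3; weight (1/3)·(1/3) = 1/9.
If it is in box 3 (prior 1/3): only box 1 is available, probability 1; weight (1/3)·1 = 1/3.
The weights sum to 4/9.
So P(the gold coin in box 3 | the host opened box 1) = (1/3) / (4/9) = 3/4.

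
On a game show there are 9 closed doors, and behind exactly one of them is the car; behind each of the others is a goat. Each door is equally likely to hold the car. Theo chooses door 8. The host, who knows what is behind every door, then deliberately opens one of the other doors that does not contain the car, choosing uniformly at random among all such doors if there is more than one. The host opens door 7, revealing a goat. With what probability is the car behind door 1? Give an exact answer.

8/63

Condition on the true location of the car.
If it is behind any of doors 1, 2, 3, 4, 5, 6, and 9 (prior 1/9 each): the host has 7 equally likely choices, so probability 1/7; weight (1/9)·(1/7) = 1/63 each.
If it is behind door 7 (prior 1/9): the host opened door 7, so this case is ruled out; weight (1/9)·0 = 0.
If it is behind door 8 (prior 1/9): the host has 8 equally likely choices, so probability 1/8; weight (1/9)·(1/8) = 1/72.
The weights sum to 1/8.
So P(the car behind door 1 | the host opened door 7) = (1/63) / (1/8) = 8/63.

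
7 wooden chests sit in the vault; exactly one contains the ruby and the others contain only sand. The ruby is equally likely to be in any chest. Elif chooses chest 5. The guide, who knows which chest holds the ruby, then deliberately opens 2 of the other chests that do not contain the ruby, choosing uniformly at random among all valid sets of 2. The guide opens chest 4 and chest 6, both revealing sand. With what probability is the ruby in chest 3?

3/14

Consider each possible location of the ruby in turn.
If it is in any of chests 1, 2, 3, and 7 (prior 1/7 each): the guide has 10 equally likely choices, so probability 1/10; weight (1/7)·(1/10) = 1/70 each.
If it is in either of chests 4 and 6 (prior 1/7 each): that chest was opened and seen not to hold the prize — ruled out; weight (1/7)·0 = 0 each.
If it is in chest 5 (prior 1/7): the guide has 15 equally likely choices, so probability 1/15; weight (1/7)·(1/15) = 1/105.
The weights sum to 1/15.
So P(the ruby in chest 3 | the guide opened chest 4 and chest 6) = (1/70) / (1/15) = 3/14.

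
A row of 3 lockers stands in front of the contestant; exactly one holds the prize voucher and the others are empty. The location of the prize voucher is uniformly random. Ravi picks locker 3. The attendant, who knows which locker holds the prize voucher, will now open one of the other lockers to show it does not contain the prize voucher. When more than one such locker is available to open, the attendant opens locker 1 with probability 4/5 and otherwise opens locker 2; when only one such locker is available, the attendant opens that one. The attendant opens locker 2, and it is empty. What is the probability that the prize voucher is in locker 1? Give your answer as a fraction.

5/6

Apply Bayes' rule, conditioning on where the prize voucher actually is.
If it is in locker 1 (prior 1/3): only locker 2 is available, probability 1; weight (1/3)·1 = 1/3.
If it is in locker 2 (prior 1/3): the attendant opened locker 2, so this case is ruled out; weight (1/3)·0 = 0.
If it is in locker 3 (prior 1/3): locker 1 is available but not opened, probability 1/5; weight (1/3)·(1/5) = 1/15.
The weights sum to 2/5.
So P(the prize voucher in locker 1 | the attendant opened locker 2) = (1/3) / (2/5) = 5/6.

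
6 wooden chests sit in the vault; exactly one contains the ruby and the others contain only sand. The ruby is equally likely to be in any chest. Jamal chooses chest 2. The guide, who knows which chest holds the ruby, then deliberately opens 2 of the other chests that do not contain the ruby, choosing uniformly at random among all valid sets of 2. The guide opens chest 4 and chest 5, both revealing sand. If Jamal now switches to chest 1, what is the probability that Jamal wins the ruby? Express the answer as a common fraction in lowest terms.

Consider each possible location of the ruby in turn.
If it is in any of chests 1, 3, and 6 (prior 1/6 each): the guide has 6 equally likely choices, so probability 1/6; weight (1/6)·(1/6) = 1/36 each.
If it is in chest 2 (prior 1/6): the guide has 10 equally likely choices, so probability 1/10; weight (1/6)·(1/10) = 1/60.
If it is in either of chests 4 and 5 (prior 1/6 each): that chest was opened and seen not to hold the prize — ruled out; weight (1/6)·0 = 0 each.
The weights sum to 1/10.
So P(the ruby in chest 1 | the guide opened chest 4 and chest 5) = (1/36) / (1/10) = 5/18.

5/18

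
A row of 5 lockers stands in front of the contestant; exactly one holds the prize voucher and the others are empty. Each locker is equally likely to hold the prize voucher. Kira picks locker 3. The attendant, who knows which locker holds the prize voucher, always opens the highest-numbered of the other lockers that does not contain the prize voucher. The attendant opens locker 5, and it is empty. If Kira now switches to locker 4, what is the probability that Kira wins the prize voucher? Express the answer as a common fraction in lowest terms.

Condition on the true location of the prize voucher.
If it is in any of lockers 1, 2, 3, and 4 (prior 1/5 each): locker 5 is the highest-numbered option available, probability 1; weight (1/5)·1 = 1/5 each.
If it is in locker 5 (prior 1/5): the attendant opened locker 5, so this case is ruled out; weight (1/5)·0 = 0.
The weights sum to 4/5.
So P(the prize voucher in locker 4 | the attendant opened locker 5) = (1/5) / (4/5) = 1/4.

1/4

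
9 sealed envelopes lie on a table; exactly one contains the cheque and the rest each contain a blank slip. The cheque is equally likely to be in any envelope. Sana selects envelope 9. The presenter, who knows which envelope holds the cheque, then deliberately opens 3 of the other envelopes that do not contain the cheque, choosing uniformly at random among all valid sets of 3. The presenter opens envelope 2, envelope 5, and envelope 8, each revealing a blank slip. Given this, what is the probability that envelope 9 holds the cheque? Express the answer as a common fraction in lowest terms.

Condition on the true location of the cheque.
If it is in any of envelopes 1, 3, 4, 6, and 7 (prior 1/9 each): the presenter has 35 equally likely choices, so probability 1/35; weight (1/9)·(1/35) = 1/315 each.
If it is in any of envelopes 2, 5, and 8 (prior 1/9 each): that envelope was opened and seen not to hold the prize — ruled out; weight (1/9)·0 = 0 each.
If it is in envelope 9 (prior 1/9): the presenter has 56 equally likely choices, so probability 1/56; weight (1/9)·(1/56) = 1/504.
The weights sum to 1/56.
So P(the cheque in envelope 9 | the presenter opened envelope 2, envelope 5, and envelope 8) = (1/504) / (1/56) = 1/9.

1/9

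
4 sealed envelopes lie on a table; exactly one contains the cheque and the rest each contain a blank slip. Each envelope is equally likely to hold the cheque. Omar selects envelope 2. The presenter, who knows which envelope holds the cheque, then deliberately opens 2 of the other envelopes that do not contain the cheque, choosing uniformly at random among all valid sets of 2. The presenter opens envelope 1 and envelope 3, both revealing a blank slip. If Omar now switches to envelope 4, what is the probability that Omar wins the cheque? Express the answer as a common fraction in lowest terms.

3/4

Consider each possible location of the cheque in turn.
If it is in either of envelopes 1 and 3 (prior 1/4 each): that envelope was opened and seen not to hold the prize — ruled out; weight (1/4)·0 = 0 each.
If it is in envelope 2 (prior 1/4): the presenter has 3 equally likely choices, so probability 1/3; weight (1/4)·(1/3) = 1/12.
If it is in envelope 4 (prior 1/4): the presenter has no choice, probability 1; weight (1/4)·1 = 1/4.
The weights sum to 1/3.
So P(the cheque in envelope 4 | the presenter opened envelope 1 and envelope 3) = (1/4) / (1/3) = 3/4.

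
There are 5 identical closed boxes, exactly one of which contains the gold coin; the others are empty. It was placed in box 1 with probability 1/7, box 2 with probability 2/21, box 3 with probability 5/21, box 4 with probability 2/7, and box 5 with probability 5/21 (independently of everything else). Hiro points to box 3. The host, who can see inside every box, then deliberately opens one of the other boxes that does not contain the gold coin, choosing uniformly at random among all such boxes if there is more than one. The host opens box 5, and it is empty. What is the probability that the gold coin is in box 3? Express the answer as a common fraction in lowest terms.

15/59

Apply Bayes' rule, conditioning on where the gold coin actually is.
If it is in box 1 (prior 1/7): the host has 3 equally likely choices, so probability 1/3; weight (1/7)·(1/3) = 1/21.
If it is in box 2 (prior 2/21): the host has 3 equally likely choices, so probability 1/3; weight (2/21)·(1/3) = 2/63.
If it is in box 3 (prior 5/21): the host has 4 equally likely choices, so probability 1/4; weight (5/21)·(1/4) = 5/84.
If it is in box 4 (prior 2/7): the host has 3 equally likely choices, so probability 1/3; weight (2/7)·(1/3) = 2/21.
If it is in box 5 (prior 5/21): the host opened box 5, so this case is ruled out; weight (5/21)·0 = 0.
The weights sum to 59/252.
So P(the gold coin in box 3 | the host opened box 5) = (5/84) / (59/252) = 15/59.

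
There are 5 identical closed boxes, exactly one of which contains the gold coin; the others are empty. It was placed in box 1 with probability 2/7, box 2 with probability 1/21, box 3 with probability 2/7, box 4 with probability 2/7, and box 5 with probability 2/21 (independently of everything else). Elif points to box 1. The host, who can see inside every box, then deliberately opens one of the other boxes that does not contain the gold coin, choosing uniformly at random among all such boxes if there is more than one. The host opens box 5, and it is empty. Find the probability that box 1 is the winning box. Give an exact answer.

9/35

Consider each possible location of the gold coin in turn.
If it is in box 1 (prior 2/7): the host has 4 equally likely choices, so probability 1/4; weight (2/7)·(1/4) = 1/14.
If it is in box 2 (prior 1/21): the host has 3 equally likely choices, so probability 1/3; weight (1/21)·(1/3) = 1/63.
If it is in either of boxes 3 and 4 (prior 2/7 each): the host has 3 equally likely choices, so probability 1/3; weight (2/7)·(1/3) = 2/21 each.
If it is in box 5 (prior 2/21): the host opened box 5, so this case is ruled out; weight (2/21)·0 = 0.
The weights sum to 5/18.
So P(the gold coin in box 1 | the host opened box 5) = (1/14) / (5/18) = 9/35.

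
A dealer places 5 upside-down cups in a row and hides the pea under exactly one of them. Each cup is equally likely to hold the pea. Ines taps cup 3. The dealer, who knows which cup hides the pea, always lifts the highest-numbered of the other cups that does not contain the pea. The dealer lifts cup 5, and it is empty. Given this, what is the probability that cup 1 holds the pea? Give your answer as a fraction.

Consider each possible location of the pea in turn.
If it is under any of cups 1, 2, 3, and 4 (prior 1/5 each): cup 5 is the highest-numbered option available, probability 1; weight (1/5)·1 = 1/5 each.
If it is under cup 5 (prior 1/5): the dealer opened cup 5, so this case is ruled out; weight (1/5)·0 = 0.
The weights sum to 4/5.
So P(the pea under cup 1 | the dealer opened cup 5) = (1/5) / (4/5) = 1/4.

1/4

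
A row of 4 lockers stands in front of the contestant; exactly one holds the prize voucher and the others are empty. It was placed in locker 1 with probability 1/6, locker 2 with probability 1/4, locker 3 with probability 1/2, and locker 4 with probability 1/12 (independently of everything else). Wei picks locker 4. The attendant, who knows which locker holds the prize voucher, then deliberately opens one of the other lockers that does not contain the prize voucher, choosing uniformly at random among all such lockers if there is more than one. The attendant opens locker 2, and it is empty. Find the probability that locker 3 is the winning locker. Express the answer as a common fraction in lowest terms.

Apply Bayes' rule, conditioning on where the prize voucher actually is.
If it is in locker 1 (prior 1/6): the attendant has 2 equally likely choices, so probability 1/2; weight (1/6)·(1/2) = 1/12.
If it is in locker 2 (prior 1/4): the attendant opened locker 2, so this case is ruled out; weight (1/4)·0 = 0.
If it is in locker 3 (prior 1/2): the attendant has 2 equally likely choices, so probability 1/2; weight (1/2)·(1/2) = 1/4.
If it is in locker 4 (prior 1/12): the attendant has 3 equally likely choices, so probability 1/3; weight (1/12)·(1/3) = 1/36.
The weights sum to 13/36.
So P(the prize voucher in locker 3 | the attendant opened locker 2) = (1/4) / (13/36) = 9/13.

9/13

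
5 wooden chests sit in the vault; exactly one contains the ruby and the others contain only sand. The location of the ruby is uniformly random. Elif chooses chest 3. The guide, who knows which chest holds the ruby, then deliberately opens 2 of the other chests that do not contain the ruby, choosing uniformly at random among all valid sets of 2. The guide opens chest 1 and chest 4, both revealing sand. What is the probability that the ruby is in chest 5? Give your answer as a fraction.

2/5

Apply Bayes' rule, conditioning on where the ruby actually is.
If it is in either of chests 1 and 4 (prior 1/5 each): that chest was opened and seen not to hold the prize — ruled out; weight (1/5)·0 = 0 each.
If it is in either of chests 2 and 5 (prior 1/5 each): the guide has 3 equally likely choices, so probability 1/3; weight (1/5)·(1/3) = 1/15 each.
If it is in chest 3 (prior 1/5): the guide has 6 equally likely choices, so probability 1/6; weight (1/5)·(1/6) = 1/30.
The weights sum to 1/6.
So P(the ruby in chest 5 | the guide opened chest 1 and chest 4) = (1/15) / (1/6) = 2/5.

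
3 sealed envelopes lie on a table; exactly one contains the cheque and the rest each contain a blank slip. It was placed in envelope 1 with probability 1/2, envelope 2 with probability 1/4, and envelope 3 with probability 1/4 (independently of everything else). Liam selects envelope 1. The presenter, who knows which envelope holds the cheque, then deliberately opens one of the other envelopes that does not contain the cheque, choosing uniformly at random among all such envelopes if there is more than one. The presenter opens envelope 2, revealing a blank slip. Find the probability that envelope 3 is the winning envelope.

Condition on the true location of the cheque.
If it is in envelope 1 (prior 1/2): the presenter has 2 equally likely choices, so probability 1/2; weight (1/2)·(1/2) = 1/4.
If it is in envelope 2 (prior 1/4): the presenter opened envelope 2, so this case is ruled out; weight (1/4)·0 = 0.
If it is in envelope 3 (prior 1/4): the presenter has no choice, probability 1; weight (1/4)·1 = 1/4.
The weights sum to 1/2.
So P(the cheque in envelope 3 | the presenter opened envelope 2) = (1/4) / (1/2) = 1/2.

1/2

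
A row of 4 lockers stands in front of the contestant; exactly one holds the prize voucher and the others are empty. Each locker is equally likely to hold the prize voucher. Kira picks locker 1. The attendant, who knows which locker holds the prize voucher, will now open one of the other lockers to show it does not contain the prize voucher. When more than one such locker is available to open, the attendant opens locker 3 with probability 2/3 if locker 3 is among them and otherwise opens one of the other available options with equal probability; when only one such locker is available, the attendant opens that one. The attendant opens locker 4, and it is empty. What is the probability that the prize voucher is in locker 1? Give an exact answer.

Consider each possible location of the prize voucher in turn.
If it is in locker 1 (prior 1/4): locker 3 is available but not opened; locker 4 gets probability (1 − 2/3)/2 = 1/6; weight (1/4)·(1/6) = 1/24.
If it is in locker 2 (prior 1/4): locker 3 is available but not opened, probability 1/3; weight (1/4)·(1/3) = 1/12.
If it is in locker 3 (prior 1/4): locker 3 holds the prize so is unavailable; the attendant chooses uniformly among the 2 others, probability 1/2; weight (1/4)·(1/2) = 1/8.
If it is in locker 4 (prior 1/4): the attendant opened locker 4, so this case is ruled out; weight (1/4)·0 = 0.
The weights sum to 1/4.
So P(the prize voucher in locker 1 | the attendant opened locker 4) = (1/24) / (1/4) = 1/6.

1/6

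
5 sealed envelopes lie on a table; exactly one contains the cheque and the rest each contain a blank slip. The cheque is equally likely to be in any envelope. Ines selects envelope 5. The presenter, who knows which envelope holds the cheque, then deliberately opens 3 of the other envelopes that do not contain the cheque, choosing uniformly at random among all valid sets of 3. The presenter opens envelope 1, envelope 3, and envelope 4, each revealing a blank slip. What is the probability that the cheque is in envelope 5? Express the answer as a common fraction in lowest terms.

1/5

Apply Bayes' rule, conditioning on where the cheque actually is.
If it is in any of envelopes 1, 3, and 4 (prior 1/5 each): that envelope was opened and seen not to hold the prize — ruled out; weight (1/5)·0 = 0 each.
If it is in envelope 2 (prior 1/5): the presenter has no choice, probability 1; weight (1/5)·1 = 1/5.
If it is in envelope 5 (prior 1/5): the presenter has 4 equally likely choices, so probability 1/4; weight (1/5)·(1/4) = 1/20.
The weights sum to 1/4.
So P(the cheque in envelope 5 | the presenter opened envelope 1, envelope 3, and envelope 4) = (1/20) / (1/4) = 1/5.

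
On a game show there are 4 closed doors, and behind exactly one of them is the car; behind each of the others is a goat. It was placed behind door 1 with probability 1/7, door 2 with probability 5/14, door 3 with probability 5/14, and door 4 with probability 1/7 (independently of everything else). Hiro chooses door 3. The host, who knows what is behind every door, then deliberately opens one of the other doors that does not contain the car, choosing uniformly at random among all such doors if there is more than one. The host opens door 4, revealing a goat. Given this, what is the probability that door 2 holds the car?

15/31

Consider each possible location of the car in turn.
If it is behind door 1 (prior 1/7): the host has 2 equally likely choices, so probability 1/2; weight (1/7)·(1/2) = 1/14.
If it is behind door 2 (prior 5/14): the host has 2 equally likely choices, so probability 1/2; weight (5/14)·(1/2) = 5/28.
If it is behind door 3 (prior 5/14): the host has 3 equally likely choices, so probability 1/3; weight (5/14)·(1/3) = 5/42.
If it is behind door 4 (prior 1/7): the host opened door 4, so this case is ruled out; weight (1/7)·0 = 0.
The weights sum to 31/84.
So P(the car behind door 2 | the host opened door 4) = (5/28) / (31/84) = 15/31.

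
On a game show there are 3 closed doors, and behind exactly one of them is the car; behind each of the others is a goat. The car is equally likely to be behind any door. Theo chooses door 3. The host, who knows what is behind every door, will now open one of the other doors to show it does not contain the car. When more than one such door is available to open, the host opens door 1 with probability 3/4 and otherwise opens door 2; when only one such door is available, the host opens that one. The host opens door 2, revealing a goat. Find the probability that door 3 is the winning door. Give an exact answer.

Consider each possible location of the car in turn.
If it is behind door 1 (prior 1/3): only door 2 is available, probability 1; weight (1/3)·1 = 1/3.
If it is behind door 2 (prior 1/3): the host opened door 2, so this case is ruled out; weight (1/3)·0 = 0.
If it is behind door 3 (prior 1/3): door 1 is available but not opened, probability 1/4; weight (1/3)·(1/4) = 1/12.
The weights sum to 5/12.
So P(the car behind door 3 | the host opened door 2) = (1/12) / (5/12) = 1/5.

1/5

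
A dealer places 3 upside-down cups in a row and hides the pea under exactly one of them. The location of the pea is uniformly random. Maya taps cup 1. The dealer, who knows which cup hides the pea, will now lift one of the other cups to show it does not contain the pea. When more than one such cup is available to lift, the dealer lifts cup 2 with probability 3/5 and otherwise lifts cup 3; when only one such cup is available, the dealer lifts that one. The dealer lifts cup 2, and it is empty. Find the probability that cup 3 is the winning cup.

5/8

Condition on the true location of the pea.
If it is under cup 1 (prior 1/3): cup 2 is available, opened with probability 3/5; weight (1/3)·(3/5) = 1/5.
If it is under cup 2 (prior 1/3): the dealer opened cup 2, so this case is ruled out; weight (1/3)·0 = 0.
If it is under cup 3 (prior 1/3): only cup 2 is available, probability 1; weight (1/3)·1 = 1/3.
The weights sum to 8/15.
So P(the pea under cup 3 | the dealer opened cup 2) = (1/3) / (8/15) = 5/8.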